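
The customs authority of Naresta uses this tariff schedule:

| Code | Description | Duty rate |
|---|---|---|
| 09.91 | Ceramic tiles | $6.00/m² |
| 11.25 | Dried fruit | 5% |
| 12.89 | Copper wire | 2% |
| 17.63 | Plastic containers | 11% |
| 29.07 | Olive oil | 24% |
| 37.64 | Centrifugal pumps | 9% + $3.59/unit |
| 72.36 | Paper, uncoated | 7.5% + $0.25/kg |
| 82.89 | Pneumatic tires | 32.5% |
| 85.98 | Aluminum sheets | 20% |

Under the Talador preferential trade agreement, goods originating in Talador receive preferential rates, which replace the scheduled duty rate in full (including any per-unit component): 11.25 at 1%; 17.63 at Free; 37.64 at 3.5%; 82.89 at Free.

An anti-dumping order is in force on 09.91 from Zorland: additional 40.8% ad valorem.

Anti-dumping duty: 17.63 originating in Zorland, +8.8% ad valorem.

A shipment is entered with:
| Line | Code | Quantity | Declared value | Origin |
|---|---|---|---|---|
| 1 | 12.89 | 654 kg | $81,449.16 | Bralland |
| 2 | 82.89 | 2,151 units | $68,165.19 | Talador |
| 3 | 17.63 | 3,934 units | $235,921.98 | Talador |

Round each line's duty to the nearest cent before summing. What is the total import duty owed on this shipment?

$1,628.98

Line 1 (12.89, Bralland, 654 kg, $81,449.16):
Base rate for 12.89 is 2%.
Duty = $81,449.16 × 2% = $1,628.98.
Line 2 (82.89, Talador, 2,151 units, $68,165.19):
Base rate for 82.89 is 32.5%.
Origin Talador qualifies under the Naresta–Talador agreement and 82.89 is covered: preferential rate Free applies instead.
Duty = $68,165.19 × 0% = $0.00.
Line 3 (17.63, Talador, 3,934 units, $235,921.98):
Base rate for 17.63 is 11%.
Origin Talador qualifies under the Naresta–Talador agreement and 17.63 is covered: preferential rate Free applies instead.
The additional-duty order on 17.63 targets Zorland, not Talador; it does not apply.
Duty = $235,921.98 × 0% = $0.00.
Total = $1,628.98 + $0.00 + $0.00 = $1,628.98.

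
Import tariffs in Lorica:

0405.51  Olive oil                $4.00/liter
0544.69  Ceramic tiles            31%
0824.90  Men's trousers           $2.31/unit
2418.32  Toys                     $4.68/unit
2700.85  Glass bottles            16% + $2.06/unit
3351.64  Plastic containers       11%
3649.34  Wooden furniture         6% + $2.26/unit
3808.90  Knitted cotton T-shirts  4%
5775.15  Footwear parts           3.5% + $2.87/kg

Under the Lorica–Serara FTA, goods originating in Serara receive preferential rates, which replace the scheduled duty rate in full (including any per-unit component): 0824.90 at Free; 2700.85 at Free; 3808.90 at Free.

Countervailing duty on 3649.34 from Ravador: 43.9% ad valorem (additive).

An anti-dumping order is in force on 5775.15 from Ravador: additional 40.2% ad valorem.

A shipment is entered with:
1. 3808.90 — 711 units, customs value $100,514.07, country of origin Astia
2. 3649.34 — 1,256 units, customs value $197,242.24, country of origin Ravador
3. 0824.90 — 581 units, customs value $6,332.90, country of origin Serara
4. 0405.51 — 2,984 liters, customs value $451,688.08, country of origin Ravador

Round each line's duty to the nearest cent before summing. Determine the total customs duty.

$117,219.00

Line 1 (3808.90, Astia, 711 units, $100,514.07):
Base rate for 3808.90 is 4%.
3808.90 has an FTA preferential rate, but origin Astia is not Serara; base rate stands.
Duty = $100,514.07 × 4% = $4,020.56.
Line 2 (3649.34, Ravador, 1,256 units, $197,242.24):
Base rate for 3649.34 is 6% + $2.26/unit.
Additional duty on 3649.34 from Ravador: +43.9%. Applied ad valorem rate: 6% + 43.9% = 49.9%.
Duty = $197,242.24 × 49.9% + 1,256 × $2.26 = $101,262.44.
Line 3 (0824.90, Serara, 581 units, $6,332.90):
Base rate for 0824.90 is $2.31/unit.
Origin Serara qualifies under the Lorica–Serara agreement and 0824.90 is covered: preferential rate Free applies instead.
Duty = $6,332.90 × 0% = $0.00.
Line 4 (0405.51, Ravador, 2,984 liters, $451,688.08):
Base rate for 0405.51 is $4.00/liter.
Duty = 2,984 × $4.00 = $11,936.00.
Total = $4,020.56 + $101,262.44 + $0.00 + $11,936.00 = $117,219.00.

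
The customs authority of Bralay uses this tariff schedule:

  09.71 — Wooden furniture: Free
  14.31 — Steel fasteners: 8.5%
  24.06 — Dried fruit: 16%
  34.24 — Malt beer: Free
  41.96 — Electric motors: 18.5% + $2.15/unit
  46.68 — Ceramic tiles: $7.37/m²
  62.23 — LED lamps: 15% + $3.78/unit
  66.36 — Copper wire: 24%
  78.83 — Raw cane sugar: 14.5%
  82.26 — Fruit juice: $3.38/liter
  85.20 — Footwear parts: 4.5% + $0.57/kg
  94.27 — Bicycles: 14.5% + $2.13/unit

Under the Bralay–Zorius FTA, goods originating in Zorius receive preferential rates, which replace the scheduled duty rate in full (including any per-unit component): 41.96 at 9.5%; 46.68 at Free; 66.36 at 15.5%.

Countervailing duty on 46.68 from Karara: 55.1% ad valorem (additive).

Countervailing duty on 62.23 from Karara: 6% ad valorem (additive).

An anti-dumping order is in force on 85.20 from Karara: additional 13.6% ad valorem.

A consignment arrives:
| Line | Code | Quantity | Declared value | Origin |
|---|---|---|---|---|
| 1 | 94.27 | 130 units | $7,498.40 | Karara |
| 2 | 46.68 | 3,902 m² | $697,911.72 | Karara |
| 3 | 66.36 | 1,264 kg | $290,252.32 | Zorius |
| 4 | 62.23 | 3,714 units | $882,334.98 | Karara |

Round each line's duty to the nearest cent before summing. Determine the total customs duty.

$658,989.65

Line 1 (94.27, Karara, 130 units, $7,498.40):
Base rate for 94.27 is 14.5% + $2.13/unit.
Duty = $7,498.40 × 14.5% + 130 × $2.13 = $1,364.17.
Line 2 (46.68, Karara, 3,902 m², $697,911.72):
Base rate for 46.68 is $7.37/m².
46.68 has an FTA preferential rate, but origin Karara is not Zorius; base rate stands.
Additional duty on 46.68 from Karara: +55.1% ad valorem. Applied ad valorem rate = 55.1%.
Duty = $697,911.72 × 55.1% + 3,902 × $7.37 = $413,307.10.
Line 3 (66.36, Zorius, 1,264 kg, $290,252.32):
Base rate for 66.36 is 24%.
Origin Zorius qualifies under the Bralay–Zorius agreement and 66.36 is covered: preferential rate 15.5% applies instead.
Duty = $290,252.32 × 15.5% = $44,989.11.
Line 4 (62.23, Karara, 3,714 units, $882,334.98):
Base rate for 62.23 is 15% + $3.78/unit.
Additional duty on 62.23 from Karara: +6%. Applied ad valorem rate: 15% + 6% = 21%.
Duty = $882,334.98 × 21% + 3,714 × $3.78 = $199,329.27.
Total = $1,364.17 + $413,307.10 + $44,989.11 + $199,329.27 = $658,989.65.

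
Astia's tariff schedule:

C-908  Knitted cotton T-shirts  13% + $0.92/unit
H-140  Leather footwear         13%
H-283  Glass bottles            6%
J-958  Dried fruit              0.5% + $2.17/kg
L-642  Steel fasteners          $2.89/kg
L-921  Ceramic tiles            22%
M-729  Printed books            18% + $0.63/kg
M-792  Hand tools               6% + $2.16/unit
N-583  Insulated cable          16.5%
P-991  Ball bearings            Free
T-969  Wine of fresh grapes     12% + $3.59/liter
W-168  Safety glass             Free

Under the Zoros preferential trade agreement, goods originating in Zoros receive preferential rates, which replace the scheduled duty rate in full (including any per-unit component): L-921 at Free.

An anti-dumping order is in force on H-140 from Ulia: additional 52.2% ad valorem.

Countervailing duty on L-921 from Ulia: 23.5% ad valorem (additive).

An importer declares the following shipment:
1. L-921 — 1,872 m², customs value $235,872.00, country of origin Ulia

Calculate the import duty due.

$107,321.76

Line 1 (L-921, Ulia, 1,872 m², $235,872.00):
Base rate for L-921 is 22%.
L-921 has an FTA preferential rate, but origin Ulia is not Zoros; base rate stands.
Additional duty on L-921 from Ulia: +23.5%. Applied ad valorem rate: 22% + 23.5% = 45.5%.
Duty = $235,872.00 × 45.5% = $107,321.76.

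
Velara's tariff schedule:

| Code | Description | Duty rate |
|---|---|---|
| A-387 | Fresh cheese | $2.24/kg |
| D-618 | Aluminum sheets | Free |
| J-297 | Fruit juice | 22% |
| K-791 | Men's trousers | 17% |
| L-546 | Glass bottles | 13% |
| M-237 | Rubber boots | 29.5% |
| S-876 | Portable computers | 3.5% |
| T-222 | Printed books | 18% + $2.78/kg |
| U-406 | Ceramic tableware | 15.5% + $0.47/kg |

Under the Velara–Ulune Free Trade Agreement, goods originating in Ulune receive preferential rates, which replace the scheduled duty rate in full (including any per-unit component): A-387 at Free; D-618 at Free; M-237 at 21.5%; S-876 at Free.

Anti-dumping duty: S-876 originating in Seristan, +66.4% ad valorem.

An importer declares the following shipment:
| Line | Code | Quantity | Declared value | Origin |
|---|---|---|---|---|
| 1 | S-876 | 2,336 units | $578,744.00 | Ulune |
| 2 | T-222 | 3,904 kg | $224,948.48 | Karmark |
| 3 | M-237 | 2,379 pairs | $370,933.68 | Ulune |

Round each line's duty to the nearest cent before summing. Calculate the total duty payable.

Line 1 (S-876, Ulune, 2,336 units, $578,744.00):
Base rate for S-876 is 3.5%.
Origin Ulune qualifies under the Velara–Ulune agreement and S-876 is covered: preferential rate Free applies instead.
The additional-duty order on S-876 targets Seristan, not Ulune; it does not apply.
Duty = $578,744.00 × 0% = $0.00.
Line 2 (T-222, Karmark, 3,904 kg, $224,948.48):
Base rate for T-222 is 18% + $2.78/kg.
Duty = $224,948.48 × 18% + 3,904 × $2.78 = $51,343.85.
Line 3 (M-237, Ulune, 2,379 pairs, $370,933.68):
Base rate for M-237 is 29.5%.
Origin Ulune qualifies under the Velara–Ulune agreement and M-237 is covered: preferential rate 21.5% applies instead.
Duty = $370,933.68 × 21.5% = $79,750.74.
Total = $0.00 + $51,343.85 + $79,750.74 = $131,094.59.

$131,094.59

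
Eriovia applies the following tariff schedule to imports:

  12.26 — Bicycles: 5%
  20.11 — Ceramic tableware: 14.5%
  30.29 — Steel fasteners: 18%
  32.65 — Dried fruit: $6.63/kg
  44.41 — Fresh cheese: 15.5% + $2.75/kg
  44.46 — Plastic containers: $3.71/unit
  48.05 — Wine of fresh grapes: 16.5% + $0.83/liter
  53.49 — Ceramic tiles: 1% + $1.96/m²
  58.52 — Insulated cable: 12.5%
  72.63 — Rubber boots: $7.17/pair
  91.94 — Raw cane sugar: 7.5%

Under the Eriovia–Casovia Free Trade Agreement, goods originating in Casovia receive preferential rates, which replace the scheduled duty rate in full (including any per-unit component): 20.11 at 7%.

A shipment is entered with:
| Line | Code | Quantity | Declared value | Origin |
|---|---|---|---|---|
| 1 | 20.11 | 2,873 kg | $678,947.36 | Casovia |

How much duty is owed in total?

$47,526.32

Line 1 (20.11, Casovia, 2,873 kg, $678,947.36):
Base rate for 20.11 is 14.5%.
Origin Casovia qualifies under the Eriovia–Casovia agreement and 20.11 is covered: preferential rate 7% applies instead.
Duty = $678,947.36 × 7% = $47,526.32.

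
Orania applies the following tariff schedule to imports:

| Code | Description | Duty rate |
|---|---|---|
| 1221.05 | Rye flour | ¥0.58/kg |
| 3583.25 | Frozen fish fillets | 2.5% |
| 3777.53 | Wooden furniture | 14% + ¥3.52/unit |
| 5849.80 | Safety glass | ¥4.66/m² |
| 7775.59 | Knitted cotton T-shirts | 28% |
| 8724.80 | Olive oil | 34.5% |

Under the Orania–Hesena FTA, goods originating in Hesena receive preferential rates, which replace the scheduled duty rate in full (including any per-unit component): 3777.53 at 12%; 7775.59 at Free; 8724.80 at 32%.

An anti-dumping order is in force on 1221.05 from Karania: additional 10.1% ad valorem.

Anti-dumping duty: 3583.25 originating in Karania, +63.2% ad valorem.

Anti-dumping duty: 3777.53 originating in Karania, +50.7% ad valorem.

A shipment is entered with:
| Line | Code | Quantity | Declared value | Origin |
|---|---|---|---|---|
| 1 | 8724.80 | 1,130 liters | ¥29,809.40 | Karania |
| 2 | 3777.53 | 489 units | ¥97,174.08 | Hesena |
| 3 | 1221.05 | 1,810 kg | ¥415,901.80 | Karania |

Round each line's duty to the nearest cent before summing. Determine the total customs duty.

Line 1 (8724.80, Karania, 1,130 liters, ¥29,809.40):
Base rate for 8724.80 is 34.5%.
8724.80 has an FTA preferential rate, but origin Karania is not Hesena; base rate stands.
Duty = ¥29,809.40 × 34.5% = ¥10,284.24.
Line 2 (3777.53, Hesena, 489 units, ¥97,174.08):
Base rate for 3777.53 is 14% + ¥3.52/unit.
Origin Hesena qualifies under the Orania–Hesena agreement and 3777.53 is covered: preferential rate 12% applies instead.
The additional-duty order on 3777.53 targets Karania, not Hesena; it does not apply.
Duty = ¥97,174.08 × 12% = ¥11,660.89.
Line 3 (1221.05, Karania, 1,810 kg, ¥415,901.80):
Base rate for 1221.05 is ¥0.58/kg.
Additional duty on 1221.05 from Karania: +10.1% ad valorem. Applied ad valorem rate = 10.1%.
Duty = ¥415,901.80 × 10.1% + 1,810 × ¥0.58 = ¥43,055.88.
Total = ¥10,284.24 + ¥11,660.89 + ¥43,055.88 = ¥65,001.01.

¥65,001.01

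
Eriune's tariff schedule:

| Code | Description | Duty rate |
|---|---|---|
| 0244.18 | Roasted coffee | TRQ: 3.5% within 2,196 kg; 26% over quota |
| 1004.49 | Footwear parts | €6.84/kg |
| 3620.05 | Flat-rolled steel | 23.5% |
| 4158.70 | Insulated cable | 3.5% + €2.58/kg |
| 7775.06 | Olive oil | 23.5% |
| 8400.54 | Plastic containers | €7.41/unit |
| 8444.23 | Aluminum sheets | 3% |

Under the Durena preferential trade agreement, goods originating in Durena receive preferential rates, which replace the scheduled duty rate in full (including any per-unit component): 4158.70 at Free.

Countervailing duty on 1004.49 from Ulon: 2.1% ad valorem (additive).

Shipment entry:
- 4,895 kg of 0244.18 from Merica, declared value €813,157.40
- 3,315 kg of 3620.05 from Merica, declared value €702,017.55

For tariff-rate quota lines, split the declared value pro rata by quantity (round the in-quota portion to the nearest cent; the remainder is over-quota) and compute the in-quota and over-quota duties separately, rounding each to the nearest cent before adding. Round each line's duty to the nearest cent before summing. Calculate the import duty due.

Line 1 (0244.18, Merica, 4,895 kg, €813,157.40):
Code 0244.18 is under a tariff-rate quota (threshold 2,196 kg). In-quota: 2,196 kg at 3.5%; over-quota: 2,699 kg at 26%.
Pro-rata value split: in-quota = €813,157.40 × 2,196/4,895 = €364,799.52; over-quota = €813,157.40 − €364,799.52 = €448,357.88.
In-quota duty = €364,799.52 × 3.5% = €12,767.98. Over-quota duty = €448,357.88 × 26% = €116,573.05.
Line duty = €12,767.98 + €116,573.05 = €129,341.03.
Line 2 (3620.05, Merica, 3,315 kg, €702,017.55):
Base rate for 3620.05 is 23.5%.
Duty = €702,017.55 × 23.5% = €164,974.12.
Total = €129,341.03 + €164,974.12 = €294,315.15.

€294,315.15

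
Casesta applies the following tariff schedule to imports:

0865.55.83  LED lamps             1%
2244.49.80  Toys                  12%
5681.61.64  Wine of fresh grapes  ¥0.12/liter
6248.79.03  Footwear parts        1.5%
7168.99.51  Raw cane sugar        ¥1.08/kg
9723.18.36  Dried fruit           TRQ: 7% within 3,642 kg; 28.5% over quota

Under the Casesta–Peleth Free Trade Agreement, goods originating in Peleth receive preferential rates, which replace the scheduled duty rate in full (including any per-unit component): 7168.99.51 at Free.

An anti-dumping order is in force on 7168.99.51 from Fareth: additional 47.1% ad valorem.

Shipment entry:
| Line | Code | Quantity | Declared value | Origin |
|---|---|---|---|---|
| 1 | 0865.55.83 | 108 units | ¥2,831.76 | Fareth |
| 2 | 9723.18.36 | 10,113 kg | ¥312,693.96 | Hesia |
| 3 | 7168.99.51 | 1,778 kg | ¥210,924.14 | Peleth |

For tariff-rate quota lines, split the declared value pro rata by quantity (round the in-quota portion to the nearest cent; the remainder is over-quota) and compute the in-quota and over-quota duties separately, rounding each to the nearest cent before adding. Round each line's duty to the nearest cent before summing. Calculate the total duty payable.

Line 1 (0865.55.83, Fareth, 108 units, ¥2,831.76):
Base rate for 0865.55.83 is 1%.
Duty = ¥2,831.76 × 1% = ¥28.32.
Line 2 (9723.18.36, Hesia, 10,113 kg, ¥312,693.96):
Code 9723.18.36 is under a tariff-rate quota (threshold 3,642 kg). In-quota: 3,642 kg at 7%; over-quota: 6,471 kg at 28.5%.
Pro-rata value split: in-quota = ¥312,693.96 × 3,642/10,113 = ¥112,610.64; over-quota = ¥312,693.96 − ¥112,610.64 = ¥200,083.32.
In-quota duty = ¥112,610.64 × 7% = ¥7,882.74. Over-quota duty = ¥200,083.32 × 28.5% = ¥57,023.75.
Line duty = ¥7,882.74 + ¥57,023.75 = ¥64,906.49.
Line 3 (7168.99.51, Peleth, 1,778 kg, ¥210,924.14):
Base rate for 7168.99.51 is ¥1.08/kg.
Origin Peleth qualifies under the Casesta–Peleth agreement and 7168.99.51 is covered: preferential rate Free applies instead.
The additional-duty order on 7168.99.51 targets Fareth, not Peleth; it does not apply.
Duty = ¥210,924.14 × 0% = ¥0.00.
Total = ¥28.32 + ¥64,906.49 + ¥0.00 = ¥64,934.81.

¥64,934.81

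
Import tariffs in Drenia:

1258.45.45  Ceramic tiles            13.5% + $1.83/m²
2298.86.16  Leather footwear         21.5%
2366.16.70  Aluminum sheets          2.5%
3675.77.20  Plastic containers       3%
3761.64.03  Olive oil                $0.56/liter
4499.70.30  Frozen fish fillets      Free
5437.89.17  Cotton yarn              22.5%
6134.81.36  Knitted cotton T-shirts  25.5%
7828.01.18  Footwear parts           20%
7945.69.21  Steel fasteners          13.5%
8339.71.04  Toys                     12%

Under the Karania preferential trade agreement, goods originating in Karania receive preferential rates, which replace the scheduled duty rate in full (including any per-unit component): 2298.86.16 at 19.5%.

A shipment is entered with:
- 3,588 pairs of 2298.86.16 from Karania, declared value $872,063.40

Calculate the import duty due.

$170,052.36

Line 1 (2298.86.16, Karania, 3,588 pairs, $872,063.40):
Base rate for 2298.86.16 is 21.5%.
Origin Karania qualifies under the Drenia–Karania agreement and 2298.86.16 is covered: preferential rate 19.5% applies instead.
Duty = $872,063.40 × 19.5% = $170,052.36.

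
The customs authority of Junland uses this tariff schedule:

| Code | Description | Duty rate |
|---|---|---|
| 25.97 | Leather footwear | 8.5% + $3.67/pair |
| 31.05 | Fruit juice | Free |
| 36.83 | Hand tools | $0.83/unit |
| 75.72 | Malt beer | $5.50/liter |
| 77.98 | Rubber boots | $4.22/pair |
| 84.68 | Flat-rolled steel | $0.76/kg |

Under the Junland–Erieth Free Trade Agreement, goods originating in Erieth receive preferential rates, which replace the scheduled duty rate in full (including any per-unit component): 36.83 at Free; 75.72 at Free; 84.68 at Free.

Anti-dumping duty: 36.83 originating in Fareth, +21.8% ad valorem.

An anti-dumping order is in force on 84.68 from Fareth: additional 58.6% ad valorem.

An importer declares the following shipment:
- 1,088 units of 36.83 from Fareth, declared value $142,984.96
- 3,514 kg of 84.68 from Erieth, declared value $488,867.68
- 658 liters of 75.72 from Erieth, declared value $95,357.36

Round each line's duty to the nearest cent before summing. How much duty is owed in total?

$32,073.76

Line 1 (36.83, Fareth, 1,088 units, $142,984.96):
Base rate for 36.83 is $0.83/unit.
36.83 has an FTA preferential rate, but origin Fareth is not Erieth; base rate stands.
Additional duty on 36.83 from Fareth: +21.8% ad valorem. Applied ad valorem rate = 21.8%.
Duty = $142,984.96 × 21.8% + 1,088 × $0.83 = $32,073.76.
Line 2 (84.68, Erieth, 3,514 kg, $488,867.68):
Base rate for 84.68 is $0.76/kg.
Origin Erieth qualifies under the Junland–Erieth agreement and 84.68 is covered: preferential rate Free applies instead.
The additional-duty order on 84.68 targets Fareth, not Erieth; it does not apply.
Duty = $488,867.68 × 0% = $0.00.
Line 3 (75.72, Erieth, 658 liters, $95,357.36):
Base rate for 75.72 is $5.50/liter.
Origin Erieth qualifies under the Junland–Erieth agreement and 75.72 is covered: preferential rate Free applies instead.
Duty = $95,357.36 × 0% = $0.00.
Total = $32,073.76 + $0.00 + $0.00 = $32,073.76.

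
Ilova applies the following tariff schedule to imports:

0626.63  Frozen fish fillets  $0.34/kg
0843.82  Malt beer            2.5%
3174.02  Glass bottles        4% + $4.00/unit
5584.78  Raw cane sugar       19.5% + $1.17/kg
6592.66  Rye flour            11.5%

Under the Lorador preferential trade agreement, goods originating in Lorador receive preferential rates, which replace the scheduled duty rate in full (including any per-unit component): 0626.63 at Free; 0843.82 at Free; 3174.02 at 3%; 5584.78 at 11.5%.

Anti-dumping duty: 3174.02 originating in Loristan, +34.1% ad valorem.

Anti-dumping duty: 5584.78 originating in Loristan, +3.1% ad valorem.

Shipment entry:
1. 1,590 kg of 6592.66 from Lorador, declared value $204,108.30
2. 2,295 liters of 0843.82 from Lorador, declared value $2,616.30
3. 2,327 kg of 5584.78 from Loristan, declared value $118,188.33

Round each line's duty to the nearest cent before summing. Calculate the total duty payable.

Line 1 (6592.66, Lorador, 1,590 kg, $204,108.30):
Base rate for 6592.66 is 11.5%.
Origin Lorador is the FTA partner but 6592.66 is not on the preference list; base rate stands.
Duty = $204,108.30 × 11.5% = $23,472.45.
Line 2 (0843.82, Lorador, 2,295 liters, $2,616.30):
Base rate for 0843.82 is 2.5%.
Origin Lorador qualifies under the Ilova–Lorador agreement and 0843.82 is covered: preferential rate Free applies instead.
Duty = $2,616.30 × 0% = $0.00.
Line 3 (5584.78, Loristan, 2,327 kg, $118,188.33):
Base rate for 5584.78 is 19.5% + $1.17/kg.
5584.78 has an FTA preferential rate, but origin Loristan is not Lorador; base rate stands.
Additional duty on 5584.78 from Loristan: +3.1%. Applied ad valorem rate: 19.5% + 3.1% = 22.6%.
Duty = $118,188.33 × 22.6% + 2,327 × $1.17 = $29,433.15.
Total = $23,472.45 + $0.00 + $29,433.15 = $52,905.60.

$52,905.60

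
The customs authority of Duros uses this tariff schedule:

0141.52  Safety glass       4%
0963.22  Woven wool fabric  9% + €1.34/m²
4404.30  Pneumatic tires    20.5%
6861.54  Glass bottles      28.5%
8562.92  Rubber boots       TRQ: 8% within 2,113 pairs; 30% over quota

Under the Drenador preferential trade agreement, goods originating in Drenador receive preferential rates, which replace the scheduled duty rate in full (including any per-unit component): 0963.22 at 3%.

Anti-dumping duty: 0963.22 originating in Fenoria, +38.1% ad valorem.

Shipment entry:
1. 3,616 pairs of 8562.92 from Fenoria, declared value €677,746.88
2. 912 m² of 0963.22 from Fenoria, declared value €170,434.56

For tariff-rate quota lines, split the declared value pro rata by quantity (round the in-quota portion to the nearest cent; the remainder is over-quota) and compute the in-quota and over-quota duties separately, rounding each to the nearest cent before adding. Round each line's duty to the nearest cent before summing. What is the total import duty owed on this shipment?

€197,692.12

Line 1 (8562.92, Fenoria, 3,616 pairs, €677,746.88):
Code 8562.92 is under a tariff-rate quota (threshold 2,113 pairs). In-quota: 2,113 pairs at 8%; over-quota: 1,503 pairs at 30%.
Pro-rata value split: in-quota = €677,746.88 × 2,113/3,616 = €396,039.59; over-quota = €677,746.88 − €396,039.59 = €281,707.29.
In-quota duty = €396,039.59 × 8% = €31,683.17. Over-quota duty = €281,707.29 × 30% = €84,512.19.
Line duty = €31,683.17 + €84,512.19 = €116,195.36.
Line 2 (0963.22, Fenoria, 912 m², €170,434.56):
Base rate for 0963.22 is 9% + €1.34/m².
0963.22 has an FTA preferential rate, but origin Fenoria is not Drenador; base rate stands.
Additional duty on 0963.22 from Fenoria: +38.1%. Applied ad valorem rate: 9% + 38.1% = 47.1%.
Duty = €170,434.56 × 47.1% + 912 × €1.34 = €81,496.76.
Total = €116,195.36 + €81,496.76 = €197,692.12.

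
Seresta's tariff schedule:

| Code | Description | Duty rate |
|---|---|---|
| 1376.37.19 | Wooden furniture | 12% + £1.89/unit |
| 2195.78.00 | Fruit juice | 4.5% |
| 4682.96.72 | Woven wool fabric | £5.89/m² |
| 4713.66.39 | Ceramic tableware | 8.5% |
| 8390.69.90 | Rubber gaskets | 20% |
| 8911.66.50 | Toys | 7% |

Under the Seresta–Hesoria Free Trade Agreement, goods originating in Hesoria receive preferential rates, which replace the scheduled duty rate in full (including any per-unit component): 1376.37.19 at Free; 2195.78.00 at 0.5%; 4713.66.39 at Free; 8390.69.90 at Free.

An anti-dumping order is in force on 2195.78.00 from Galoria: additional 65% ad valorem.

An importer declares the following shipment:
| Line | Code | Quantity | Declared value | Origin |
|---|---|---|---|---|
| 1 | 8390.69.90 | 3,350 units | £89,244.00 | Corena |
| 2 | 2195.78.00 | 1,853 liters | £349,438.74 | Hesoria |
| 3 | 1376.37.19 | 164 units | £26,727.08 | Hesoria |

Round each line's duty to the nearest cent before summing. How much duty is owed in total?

£19,595.99

Line 1 (8390.69.90, Corena, 3,350 units, £89,244.00):
Base rate for 8390.69.90 is 20%.
8390.69.90 has an FTA preferential rate, but origin Corena is not Hesoria; base rate stands.
Duty = £89,244.00 × 20% = £17,848.80.
Line 2 (2195.78.00, Hesoria, 1,853 liters, £349,438.74):
Base rate for 2195.78.00 is 4.5%.
Origin Hesoria qualifies under the Seresta–Hesoria agreement and 2195.78.00 is covered: preferential rate 0.5% applies instead.
The additional-duty order on 2195.78.00 targets Galoria, not Hesoria; it does not apply.
Duty = £349,438.74 × 0.5% = £1,747.19.
Line 3 (1376.37.19, Hesoria, 164 units, £26,727.08):
Base rate for 1376.37.19 is 12% + £1.89/unit.
Origin Hesoria qualifies under the Seresta–Hesoria agreement and 1376.37.19 is covered: preferential rate Free applies instead.
Duty = £26,727.08 × 0% = £0.00.
Total = £17,848.80 + £1,747.19 + £0.00 = £19,595.99.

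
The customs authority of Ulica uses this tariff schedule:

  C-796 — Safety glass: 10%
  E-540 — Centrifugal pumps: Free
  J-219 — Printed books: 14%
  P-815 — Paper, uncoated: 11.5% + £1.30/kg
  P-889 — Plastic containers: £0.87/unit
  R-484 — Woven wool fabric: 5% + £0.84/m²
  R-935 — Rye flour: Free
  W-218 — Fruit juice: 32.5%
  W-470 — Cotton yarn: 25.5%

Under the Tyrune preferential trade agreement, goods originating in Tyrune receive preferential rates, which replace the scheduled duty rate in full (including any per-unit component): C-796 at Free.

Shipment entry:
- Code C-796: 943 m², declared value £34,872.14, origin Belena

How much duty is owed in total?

£3,487.21

Line 1 (C-796, Belena, 943 m², £34,872.14):
Base rate for C-796 is 10%.
C-796 has an FTA preferential rate, but origin Belena is not Tyrune; base rate stands.
Duty = £34,872.14 × 10% = £3,487.21.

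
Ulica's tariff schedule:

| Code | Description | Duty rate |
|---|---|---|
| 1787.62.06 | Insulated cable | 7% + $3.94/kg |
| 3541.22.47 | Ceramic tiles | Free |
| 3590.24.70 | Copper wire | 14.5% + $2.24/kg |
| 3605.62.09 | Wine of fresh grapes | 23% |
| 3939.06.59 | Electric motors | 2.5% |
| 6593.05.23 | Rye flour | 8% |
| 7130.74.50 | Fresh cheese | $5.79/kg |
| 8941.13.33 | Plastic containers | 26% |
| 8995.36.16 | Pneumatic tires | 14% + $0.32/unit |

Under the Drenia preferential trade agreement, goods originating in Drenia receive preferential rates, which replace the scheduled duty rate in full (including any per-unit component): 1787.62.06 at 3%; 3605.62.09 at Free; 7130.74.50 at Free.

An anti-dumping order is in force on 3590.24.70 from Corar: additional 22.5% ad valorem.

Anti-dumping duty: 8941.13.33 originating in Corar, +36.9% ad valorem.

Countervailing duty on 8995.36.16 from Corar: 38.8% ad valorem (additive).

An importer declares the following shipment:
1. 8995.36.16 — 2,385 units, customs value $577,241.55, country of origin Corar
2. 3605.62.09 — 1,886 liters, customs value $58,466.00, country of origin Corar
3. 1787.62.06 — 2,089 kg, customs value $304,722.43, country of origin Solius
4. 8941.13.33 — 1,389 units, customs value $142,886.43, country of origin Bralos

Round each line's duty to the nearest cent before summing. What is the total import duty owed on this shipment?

Line 1 (8995.36.16, Corar, 2,385 units, $577,241.55):
Base rate for 8995.36.16 is 14% + $0.32/unit.
Additional duty on 8995.36.16 from Corar: +38.8%. Applied ad valorem rate: 14% + 38.8% = 52.8%.
Duty = $577,241.55 × 52.8% + 2,385 × $0.32 = $305,546.74.
Line 2 (3605.62.09, Corar, 1,886 liters, $58,466.00):
Base rate for 3605.62.09 is 23%.
3605.62.09 has an FTA preferential rate, but origin Corar is not Drenia; base rate stands.
Duty = $58,466.00 × 23% = $13,447.18.
Line 3 (1787.62.06, Solius, 2,089 kg, $304,722.43):
Base rate for 1787.62.06 is 7% + $3.94/kg.
1787.62.06 has an FTA preferential rate, but origin Solius is not Drenia; base rate stands.
Duty = $304,722.43 × 7% + 2,089 × $3.94 = $29,561.23.
Line 4 (8941.13.33, Bralos, 1,389 units, $142,886.43):
Base rate for 8941.13.33 is 26%.
The additional-duty order on 8941.13.33 targets Corar, not Bralos; it does not apply.
Duty = $142,886.43 × 26% = $37,150.47.
Total = $305,546.74 + $13,447.18 + $29,561.23 + $37,150.47 = $385,705.62.

$385,705.62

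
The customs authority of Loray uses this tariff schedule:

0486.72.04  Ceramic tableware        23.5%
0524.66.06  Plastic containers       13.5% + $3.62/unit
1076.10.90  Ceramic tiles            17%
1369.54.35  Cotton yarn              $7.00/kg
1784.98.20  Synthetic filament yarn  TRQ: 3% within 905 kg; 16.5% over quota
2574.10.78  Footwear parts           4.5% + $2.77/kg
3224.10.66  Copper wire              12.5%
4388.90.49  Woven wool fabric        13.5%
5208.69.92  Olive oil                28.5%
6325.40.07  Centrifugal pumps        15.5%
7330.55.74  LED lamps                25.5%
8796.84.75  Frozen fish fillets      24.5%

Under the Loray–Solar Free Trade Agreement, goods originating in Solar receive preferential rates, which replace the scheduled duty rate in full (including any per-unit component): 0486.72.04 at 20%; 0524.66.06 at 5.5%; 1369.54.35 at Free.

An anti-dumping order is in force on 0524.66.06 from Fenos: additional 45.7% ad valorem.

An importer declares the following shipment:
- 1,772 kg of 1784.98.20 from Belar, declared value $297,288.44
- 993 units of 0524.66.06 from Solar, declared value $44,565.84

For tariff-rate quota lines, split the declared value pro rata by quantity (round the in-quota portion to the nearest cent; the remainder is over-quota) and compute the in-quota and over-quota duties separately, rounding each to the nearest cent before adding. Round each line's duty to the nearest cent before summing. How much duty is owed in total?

$31,006.42

Line 1 (1784.98.20, Belar, 1,772 kg, $297,288.44):
Code 1784.98.20 is under a tariff-rate quota (threshold 905 kg). In-quota: 905 kg at 3%; over-quota: 867 kg at 16.5%.
Pro-rata value split: in-quota = $297,288.44 × 905/1,772 = $151,831.85; over-quota = $297,288.44 − $151,831.85 = $145,456.59.
In-quota duty = $151,831.85 × 3% = $4,554.96. Over-quota duty = $145,456.59 × 16.5% = $24,000.34.
Line duty = $4,554.96 + $24,000.34 = $28,555.30.
Line 2 (0524.66.06, Solar, 993 units, $44,565.84):
Base rate for 0524.66.06 is 13.5% + $3.62/unit.
Origin Solar qualifies under the Loray–Solar agreement and 0524.66.06 is covered: preferential rate 5.5% applies instead.
The additional-duty order on 0524.66.06 targets Fenos, not Solar; it does not apply.
Duty = $44,565.84 × 5.5% = $2,451.12.
Total = $28,555.30 + $2,451.12 = $31,006.42.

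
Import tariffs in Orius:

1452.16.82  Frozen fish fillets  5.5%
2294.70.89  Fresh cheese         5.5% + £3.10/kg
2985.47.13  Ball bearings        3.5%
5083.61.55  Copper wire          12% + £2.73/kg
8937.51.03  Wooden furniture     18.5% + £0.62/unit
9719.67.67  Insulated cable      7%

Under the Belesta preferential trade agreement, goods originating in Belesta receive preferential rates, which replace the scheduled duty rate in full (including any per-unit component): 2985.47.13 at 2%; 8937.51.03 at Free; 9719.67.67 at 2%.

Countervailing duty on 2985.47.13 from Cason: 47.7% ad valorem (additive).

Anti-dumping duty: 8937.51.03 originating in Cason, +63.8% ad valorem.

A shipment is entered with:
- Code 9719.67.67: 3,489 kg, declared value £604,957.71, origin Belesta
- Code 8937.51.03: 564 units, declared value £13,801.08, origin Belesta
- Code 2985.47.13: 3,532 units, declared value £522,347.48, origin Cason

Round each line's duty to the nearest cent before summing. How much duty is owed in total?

£279,541.06

Line 1 (9719.67.67, Belesta, 3,489 kg, £604,957.71):
Base rate for 9719.67.67 is 7%.
Origin Belesta qualifies under the Orius–Belesta agreement and 9719.67.67 is covered: preferential rate 2% applies instead.
Duty = £604,957.71 × 2% = £12,099.15.
Line 2 (8937.51.03, Belesta, 564 units, £13,801.08):
Base rate for 8937.51.03 is 18.5% + £0.62/unit.
Origin Belesta qualifies under the Orius–Belesta agreement and 8937.51.03 is covered: preferential rate Free applies instead.
The additional-duty order on 8937.51.03 targets Cason, not Belesta; it does not apply.
Duty = £13,801.08 × 0% = £0.00.
Line 3 (2985.47.13, Cason, 3,532 units, £522,347.48):
Base rate for 2985.47.13 is 3.5%.
2985.47.13 has an FTA preferential rate, but origin Cason is not Belesta; base rate stands.
Additional duty on 2985.47.13 from Cason: +47.7%. Applied ad valorem rate: 3.5% + 47.7% = 51.2%.
Duty = £522,347.48 × 51.2% = £267,441.91.
Total = £12,099.15 + £0.00 + £267,441.91 = £279,541.06.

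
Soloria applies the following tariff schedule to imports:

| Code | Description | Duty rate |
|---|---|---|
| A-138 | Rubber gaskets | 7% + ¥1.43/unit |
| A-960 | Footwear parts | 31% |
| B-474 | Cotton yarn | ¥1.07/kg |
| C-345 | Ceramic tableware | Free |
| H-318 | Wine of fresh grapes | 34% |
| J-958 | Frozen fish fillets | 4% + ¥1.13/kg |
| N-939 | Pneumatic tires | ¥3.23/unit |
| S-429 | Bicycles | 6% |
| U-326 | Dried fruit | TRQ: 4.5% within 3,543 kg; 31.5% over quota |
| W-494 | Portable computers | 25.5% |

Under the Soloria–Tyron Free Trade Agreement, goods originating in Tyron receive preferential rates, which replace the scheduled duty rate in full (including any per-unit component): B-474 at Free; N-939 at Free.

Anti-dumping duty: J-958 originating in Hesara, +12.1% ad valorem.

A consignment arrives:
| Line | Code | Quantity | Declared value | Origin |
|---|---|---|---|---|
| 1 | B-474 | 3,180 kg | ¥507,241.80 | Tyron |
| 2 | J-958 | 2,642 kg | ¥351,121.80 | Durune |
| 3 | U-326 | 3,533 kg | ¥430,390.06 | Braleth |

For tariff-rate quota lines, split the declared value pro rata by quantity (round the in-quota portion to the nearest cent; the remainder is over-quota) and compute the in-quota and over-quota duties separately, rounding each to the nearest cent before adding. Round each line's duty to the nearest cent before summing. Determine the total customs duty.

Line 1 (B-474, Tyron, 3,180 kg, ¥507,241.80):
Base rate for B-474 is ¥1.07/kg.
Origin Tyron qualifies under the Soloria–Tyron agreement and B-474 is covered: preferential rate Free applies instead.
Duty = ¥507,241.80 × 0% = ¥0.00.
Line 2 (J-958, Durune, 2,642 kg, ¥351,121.80):
Base rate for J-958 is 4% + ¥1.13/kg.
The additional-duty order on J-958 targets Hesara, not Durune; it does not apply.
Duty = ¥351,121.80 × 4% + 2,642 × ¥1.13 = ¥17,030.33.
Line 3 (U-326, Braleth, 3,533 kg, ¥430,390.06):
Code U-326 is under a tariff-rate quota (threshold 3,543 kg). Quantity 3,533 kg is within the quota, so the in-quota rate 4.5% applies to the full value.
Duty = ¥430,390.06 × 4.5% = ¥19,367.55.
Total = ¥0.00 + ¥17,030.33 + ¥19,367.55 = ¥36,397.88.

¥36,397.88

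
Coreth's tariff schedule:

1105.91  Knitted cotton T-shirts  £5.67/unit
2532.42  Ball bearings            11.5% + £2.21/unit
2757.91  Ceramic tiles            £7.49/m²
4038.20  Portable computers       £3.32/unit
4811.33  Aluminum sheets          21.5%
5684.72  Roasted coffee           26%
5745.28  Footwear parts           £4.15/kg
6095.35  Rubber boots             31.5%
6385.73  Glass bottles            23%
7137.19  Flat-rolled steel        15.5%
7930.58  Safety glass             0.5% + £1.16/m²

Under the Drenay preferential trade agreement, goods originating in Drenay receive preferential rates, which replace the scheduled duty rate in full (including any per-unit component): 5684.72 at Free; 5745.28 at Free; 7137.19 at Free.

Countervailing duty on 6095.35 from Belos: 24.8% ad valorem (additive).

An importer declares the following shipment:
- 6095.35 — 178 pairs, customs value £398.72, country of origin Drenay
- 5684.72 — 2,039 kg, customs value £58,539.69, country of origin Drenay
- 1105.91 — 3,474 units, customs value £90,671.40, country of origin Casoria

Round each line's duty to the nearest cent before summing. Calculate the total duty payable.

Line 1 (6095.35, Drenay, 178 pairs, £398.72):
Base rate for 6095.35 is 31.5%.
Origin Drenay is the FTA partner but 6095.35 is not on the preference list; base rate stands.
The additional-duty order on 6095.35 targets Belos, not Drenay; it does not apply.
Duty = £398.72 × 31.5% = £125.60.
Line 2 (5684.72, Drenay, 2,039 kg, £58,539.69):
Base rate for 5684.72 is 26%.
Origin Drenay qualifies under the Coreth–Drenay agreement and 5684.72 is covered: preferential rate Free applies instead.
Duty = £58,539.69 × 0% = £0.00.
Line 3 (1105.91, Casoria, 3,474 units, £90,671.40):
Base rate for 1105.91 is £5.67/unit.
Duty = 3,474 × £5.67 = £19,697.58.
Total = £125.60 + £0.00 + £19,697.58 = £19,823.18.

£19,823.18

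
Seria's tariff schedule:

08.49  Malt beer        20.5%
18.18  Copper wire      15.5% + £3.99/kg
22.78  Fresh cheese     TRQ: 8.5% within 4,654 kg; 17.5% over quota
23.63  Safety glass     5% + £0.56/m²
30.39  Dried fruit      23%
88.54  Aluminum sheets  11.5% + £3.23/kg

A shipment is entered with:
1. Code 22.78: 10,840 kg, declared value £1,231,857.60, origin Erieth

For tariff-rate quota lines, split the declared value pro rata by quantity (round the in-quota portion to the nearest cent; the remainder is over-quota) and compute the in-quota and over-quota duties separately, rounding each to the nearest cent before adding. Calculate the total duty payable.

£167,975.83

Line 1 (22.78, Erieth, 10,840 kg, £1,231,857.60):
Code 22.78 is under a tariff-rate quota (threshold 4,654 kg). In-quota: 4,654 kg at 8.5%; over-quota: 6,186 kg at 17.5%.
Pro-rata value split: in-quota = £1,231,857.60 × 4,654/10,840 = £528,880.56; over-quota = £1,231,857.60 − £528,880.56 = £702,977.04.
In-quota duty = £528,880.56 × 8.5% = £44,954.85. Over-quota duty = £702,977.04 × 17.5% = £123,020.98.
Line duty = £44,954.85 + £123,020.98 = £167,975.83.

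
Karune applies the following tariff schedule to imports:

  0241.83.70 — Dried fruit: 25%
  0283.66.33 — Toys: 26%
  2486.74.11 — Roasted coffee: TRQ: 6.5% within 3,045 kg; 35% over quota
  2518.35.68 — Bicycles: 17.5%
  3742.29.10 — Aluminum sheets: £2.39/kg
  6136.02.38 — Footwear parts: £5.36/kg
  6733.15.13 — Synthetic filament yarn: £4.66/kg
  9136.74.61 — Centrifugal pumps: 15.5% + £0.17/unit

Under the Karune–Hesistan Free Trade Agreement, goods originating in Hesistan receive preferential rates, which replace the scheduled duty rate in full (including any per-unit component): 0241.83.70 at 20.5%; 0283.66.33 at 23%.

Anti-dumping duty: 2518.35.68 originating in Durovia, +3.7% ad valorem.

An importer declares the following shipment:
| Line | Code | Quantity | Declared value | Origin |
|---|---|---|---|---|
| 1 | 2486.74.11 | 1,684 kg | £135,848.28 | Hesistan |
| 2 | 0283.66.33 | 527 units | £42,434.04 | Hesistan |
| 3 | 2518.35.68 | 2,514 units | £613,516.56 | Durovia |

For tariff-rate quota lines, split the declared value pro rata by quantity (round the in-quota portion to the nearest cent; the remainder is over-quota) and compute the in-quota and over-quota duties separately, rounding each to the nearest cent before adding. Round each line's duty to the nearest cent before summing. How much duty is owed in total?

£148,655.48

Line 1 (2486.74.11, Hesistan, 1,684 kg, £135,848.28):
Code 2486.74.11 is under a tariff-rate quota (threshold 3,045 kg). Quantity 1,684 kg is within the quota, so the in-quota rate 6.5% applies to the full value.
Duty = £135,848.28 × 6.5% = £8,830.14.
Line 2 (0283.66.33, Hesistan, 527 units, £42,434.04):
Base rate for 0283.66.33 is 26%.
Origin Hesistan qualifies under the Karune–Hesistan agreement and 0283.66.33 is covered: preferential rate 23% applies instead.
Duty = £42,434.04 × 23% = £9,759.83.
Line 3 (2518.35.68, Durovia, 2,514 units, £613,516.56):
Base rate for 2518.35.68 is 17.5%.
Additional duty on 2518.35.68 from Durovia: +3.7%. Applied ad valorem rate: 17.5% + 3.7% = 21.2%.
Duty = £613,516.56 × 21.2% = £130,065.51.
Total = £8,830.14 + £9,759.83 + £130,065.51 = £148,655.48.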